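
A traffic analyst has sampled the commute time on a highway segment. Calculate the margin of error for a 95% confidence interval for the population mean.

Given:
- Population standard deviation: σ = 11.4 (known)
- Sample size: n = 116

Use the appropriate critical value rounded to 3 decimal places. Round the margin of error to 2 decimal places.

The population standard deviation σ is known, so use the z-interval margin of error formula.

For 95% confidence, z* = 1.96 (from standard normal table)

Margin of error formula for z-interval: E = z* × σ/√n

E = 1.96 × 11.4/√116
  = 1.96 × 1.058463
  = 2.0746

Rounded to 2 decimal places:

2.07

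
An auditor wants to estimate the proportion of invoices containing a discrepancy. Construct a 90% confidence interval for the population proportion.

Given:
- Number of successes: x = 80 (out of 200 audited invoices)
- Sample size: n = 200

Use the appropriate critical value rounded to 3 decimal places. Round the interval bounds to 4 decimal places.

Sample proportion: p̂ = 80/200 = 0.400000

Check conditions for normal approximation:
  np̂ = 80 ≥ 10 ✓
  n(1-p̂) = 120 ≥ 10 ✓

The sample is large enough, so use a z-interval (normal approximation) for the proportion.

For 90% confidence, z* = 1.645 (from standard normal table)

Standard error: SE = √(p̂(1-p̂)/n) = √(0.400000×0.600000/200) = 0.03464102

Margin of error: E = z* × SE = 1.645 × 0.03464102 = 0.056984

Z-interval: p̂ ± E = 0.400000 ± 0.056984 = (0.343016, 0.456984)

Rounded to 4 decimal places:

(0.3430, 0.4570)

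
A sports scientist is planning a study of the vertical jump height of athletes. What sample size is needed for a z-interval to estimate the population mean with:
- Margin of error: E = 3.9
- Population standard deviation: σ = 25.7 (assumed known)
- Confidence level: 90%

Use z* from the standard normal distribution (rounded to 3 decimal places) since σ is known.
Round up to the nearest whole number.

Using z* since population σ is known (z-interval formula).

For 90% confidence, z* = 1.645 (from standard normal table)

Sample size formula for z-interval: n = (z*σ/E)²

n = (1.645 × 25.7 / 3.9)²
  = (10.840128)²
  = 117.5084

Round up to the nearest whole number: n = 118

118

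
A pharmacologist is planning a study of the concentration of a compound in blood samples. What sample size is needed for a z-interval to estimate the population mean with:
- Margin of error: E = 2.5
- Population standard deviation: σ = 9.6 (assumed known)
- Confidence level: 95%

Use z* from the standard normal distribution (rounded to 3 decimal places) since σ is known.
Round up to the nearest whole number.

Using z* since population σ is known (z-interval formula).

For 95% confidence, z* = 1.96 (from standard normal table)

Sample size formula for z-interval: n = (z*σ/E)²

n = (1.96 × 9.6 / 2.5)²
  = (7.526400)²
  = 56.6467

Round up to the nearest whole number: n = 57

57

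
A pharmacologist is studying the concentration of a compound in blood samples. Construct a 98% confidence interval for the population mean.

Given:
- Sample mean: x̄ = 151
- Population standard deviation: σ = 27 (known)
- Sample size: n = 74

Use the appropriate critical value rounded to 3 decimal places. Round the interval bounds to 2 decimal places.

The population standard deviation σ is known, so use a z-interval (standard normal critical value).

For 98% confidence, z* = 2.326 (from standard normal table)

Standard error: SE = σ/√n = 27/√74 = 3.138686

Margin of error: E = z* × SE = 2.326 × 3.138686 = 7.3006

Z-interval: x̄ ± E = 151 ± 7.3006 = (143.6994, 158.3006)

Rounded to 2 decimal places:

(143.70, 158.30)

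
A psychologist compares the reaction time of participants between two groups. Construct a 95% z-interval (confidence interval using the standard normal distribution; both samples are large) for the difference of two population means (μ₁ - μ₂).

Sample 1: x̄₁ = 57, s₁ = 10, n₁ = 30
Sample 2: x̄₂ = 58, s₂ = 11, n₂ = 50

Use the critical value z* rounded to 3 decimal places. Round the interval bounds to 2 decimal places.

Both samples are large (n₁ = 30 ≥ 30, n₂ = 50 ≥ 30), so a z-interval for the difference of means applies.

Point estimate: x̄₁ - x̄₂ = 57 - 58 = -1

Standard error: SE = √(s₁²/n₁ + s₂²/n₂)
= √(10²/30 + 11²/50)
= √(3.333333 + 2.420000)
= 2.398611

For 95% confidence, z* = 1.96 (from standard normal table)
Margin of error: E = z* × SE = 1.96 × 2.398611 = 4.7013

Z-interval: (x̄₁ - x̄₂) ± E = -1 ± 4.7013 = (-5.7013, 3.7013)

Rounded to 2 decimal places:

(-5.70, 3.70)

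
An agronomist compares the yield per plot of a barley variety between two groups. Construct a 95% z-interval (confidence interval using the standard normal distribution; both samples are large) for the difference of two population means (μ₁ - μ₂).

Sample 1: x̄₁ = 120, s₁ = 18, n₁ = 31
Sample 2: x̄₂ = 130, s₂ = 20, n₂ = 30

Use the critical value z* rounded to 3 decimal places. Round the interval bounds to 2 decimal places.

Both samples are large (n₁ = 31 ≥ 30, n₂ = 30 ≥ 30), so a z-interval for the difference of means applies.

Point estimate: x̄₁ - x̄₂ = 120 - 130 = -10

Standard error: SE = √(s₁²/n₁ + s₂²/n₂)
= √(18²/31 + 20²/30)
= √(10.451613 + 13.333333)
= 4.876981

For 95% confidence, z* = 1.96 (from standard normal table)
Margin of error: E = z* × SE = 1.96 × 4.876981 = 9.5589

Z-interval: (x̄₁ - x̄₂) ± E = -10 ± 9.5589 = (-19.5589, -0.4411)

Rounded to 2 decimal places:

(-19.56, -0.44)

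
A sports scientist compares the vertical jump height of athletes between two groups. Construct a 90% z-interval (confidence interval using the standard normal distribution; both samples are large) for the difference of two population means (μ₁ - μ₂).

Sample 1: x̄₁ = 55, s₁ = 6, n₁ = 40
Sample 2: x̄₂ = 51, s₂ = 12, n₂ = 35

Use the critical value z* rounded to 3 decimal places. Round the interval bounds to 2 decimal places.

Both samples are large (n₁ = 40 ≥ 30, n₂ = 35 ≥ 30), so a z-interval for the difference of means applies.

Point estimate: x̄₁ - x̄₂ = 55 - 51 = 4

Standard error: SE = √(s₁²/n₁ + s₂²/n₂)
= √(6²/40 + 12²/35)
= √(0.900000 + 4.114286)
= 2.239260

For 90% confidence, z* = 1.645 (from standard normal table)
Margin of error: E = z* × SE = 1.645 × 2.239260 = 3.6836

Z-interval: (x̄₁ - x̄₂) ± E = 4 ± 3.6836 = (0.3164, 7.6836)

Rounded to 2 decimal places:

(0.32, 7.68)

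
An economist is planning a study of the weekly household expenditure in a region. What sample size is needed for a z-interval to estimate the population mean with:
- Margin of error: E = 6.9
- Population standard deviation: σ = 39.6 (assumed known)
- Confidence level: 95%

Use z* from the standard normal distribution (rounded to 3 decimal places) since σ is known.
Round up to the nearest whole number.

Using z* since population σ is known (z-interval formula).

For 95% confidence, z* = 1.96 (from standard normal table)

Sample size formula for z-interval: n = (z*σ/E)²

n = (1.96 × 39.6 / 6.9)²
  = (11.248696)²
  = 126.5332

Round up to the nearest whole number: n = 127

127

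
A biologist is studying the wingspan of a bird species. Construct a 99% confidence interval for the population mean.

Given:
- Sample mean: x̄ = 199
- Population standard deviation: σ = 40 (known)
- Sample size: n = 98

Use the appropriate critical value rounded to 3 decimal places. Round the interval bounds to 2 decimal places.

The population standard deviation σ is known, so use a z-interval (standard normal critical value).

For 99% confidence, z* = 2.576 (from standard normal table)

Standard error: SE = σ/√n = 40/√98 = 4.040610

Margin of error: E = z* × SE = 2.576 × 4.040610 = 10.4086

Z-interval: x̄ ± E = 199 ± 10.4086 = (188.5914, 209.4086)

Rounded to 2 decimal places:

(188.59, 209.41)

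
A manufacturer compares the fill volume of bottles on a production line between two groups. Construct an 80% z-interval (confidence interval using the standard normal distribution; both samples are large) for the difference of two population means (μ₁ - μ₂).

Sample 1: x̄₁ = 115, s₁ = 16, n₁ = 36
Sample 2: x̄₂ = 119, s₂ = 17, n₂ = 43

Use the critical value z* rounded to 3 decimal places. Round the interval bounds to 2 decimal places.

Both samples are large (n₁ = 36 ≥ 30, n₂ = 43 ≥ 30), so a z-interval for the difference of means applies.

Point estimate: x̄₁ - x̄₂ = 115 - 119 = -4

Standard error: SE = √(s₁²/n₁ + s₂²/n₂)
= √(16²/36 + 17²/43)
= √(7.111111 + 6.720930)
= 3.719145

For 80% confidence, z* = 1.282 (from standard normal table)
Margin of error: E = z* × SE = 1.282 × 3.719145 = 4.7679

Z-interval: (x̄₁ - x̄₂) ± E = -4 ± 4.7679 = (-8.7679, 0.7679)

Rounded to 2 decimal places:

(-8.77, 0.77)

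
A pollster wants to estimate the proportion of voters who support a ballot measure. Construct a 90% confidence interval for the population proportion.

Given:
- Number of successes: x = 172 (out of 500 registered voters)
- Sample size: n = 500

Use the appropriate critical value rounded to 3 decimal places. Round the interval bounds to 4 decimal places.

Sample proportion: p̂ = 172/500 = 0.344000

Check conditions for normal approximation:
  np̂ = 172 ≥ 10 ✓
  n(1-p̂) = 328 ≥ 10 ✓

The sample is large enough, so use a z-interval (normal approximation) for the proportion.

For 90% confidence, z* = 1.645 (from standard normal table)

Standard error: SE = √(p̂(1-p̂)/n) = √(0.344000×0.656000/500) = 0.02124448

Margin of error: E = z* × SE = 1.645 × 0.02124448 = 0.034947

Z-interval: p̂ ± E = 0.344000 ± 0.034947 = (0.309053, 0.378947)

Rounded to 4 decimal places:

(0.3091, 0.3789)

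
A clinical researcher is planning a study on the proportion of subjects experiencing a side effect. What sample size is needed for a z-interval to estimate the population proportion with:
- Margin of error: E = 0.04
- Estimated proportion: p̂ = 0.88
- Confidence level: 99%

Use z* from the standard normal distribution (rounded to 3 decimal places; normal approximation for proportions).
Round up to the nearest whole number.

Using z* for proportion z-interval (normal approximation).

For 99% confidence, z* = 2.576 (from standard normal table)

Sample size formula for proportion z-interval: n = z*²p̂(1-p̂)/E²

n = 2.576² × 0.88 × 0.12 / 0.04²
  = 6.635776 × 0.1056 / 0.0016
  = 437.9612

Round up to the nearest whole number: n = 438

438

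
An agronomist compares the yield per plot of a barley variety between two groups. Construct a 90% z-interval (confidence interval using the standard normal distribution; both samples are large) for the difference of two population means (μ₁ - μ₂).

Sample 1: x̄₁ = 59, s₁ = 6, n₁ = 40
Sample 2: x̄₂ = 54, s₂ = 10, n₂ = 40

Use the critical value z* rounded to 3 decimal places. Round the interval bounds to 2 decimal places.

Both samples are large (n₁ = 40 ≥ 30, n₂ = 40 ≥ 30), so a z-interval for the difference of means applies.

Point estimate: x̄₁ - x̄₂ = 59 - 54 = 5

Standard error: SE = √(s₁²/n₁ + s₂²/n₂)
= √(6²/40 + 10²/40)
= √(0.900000 + 2.500000)
= 1.843909

For 90% confidence, z* = 1.645 (from standard normal table)
Margin of error: E = z* × SE = 1.645 × 1.843909 = 3.0332

Z-interval: (x̄₁ - x̄₂) ± E = 5 ± 3.0332 = (1.9668, 8.0332)

Rounded to 2 decimal places:

(1.97, 8.03)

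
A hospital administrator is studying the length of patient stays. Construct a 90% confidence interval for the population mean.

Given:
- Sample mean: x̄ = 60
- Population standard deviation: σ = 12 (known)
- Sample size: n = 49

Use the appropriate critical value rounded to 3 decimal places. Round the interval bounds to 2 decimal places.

The population standard deviation σ is known, so use a z-interval (standard normal critical value).

For 90% confidence, z* = 1.645 (from standard normal table)

Standard error: SE = σ/√n = 12/√49 = 1.714286

Margin of error: E = z* × SE = 1.645 × 1.714286 = 2.8200

Z-interval: x̄ ± E = 60 ± 2.8200 = (57.1800, 62.8200)

Rounded to 2 decimal places:

(57.18, 62.82)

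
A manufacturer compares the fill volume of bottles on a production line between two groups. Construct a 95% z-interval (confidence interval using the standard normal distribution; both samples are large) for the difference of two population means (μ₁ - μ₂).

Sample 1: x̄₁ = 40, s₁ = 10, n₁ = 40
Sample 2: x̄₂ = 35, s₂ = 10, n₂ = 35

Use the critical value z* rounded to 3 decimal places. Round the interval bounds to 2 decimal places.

Both samples are large (n₁ = 40 ≥ 30, n₂ = 35 ≥ 30), so a z-interval for the difference of means applies.

Point estimate: x̄₁ - x̄₂ = 40 - 35 = 5

Standard error: SE = √(s₁²/n₁ + s₂²/n₂)
= √(10²/40 + 10²/35)
= √(2.500000 + 2.857143)
= 2.314550

For 95% confidence, z* = 1.96 (from standard normal table)
Margin of error: E = z* × SE = 1.96 × 2.314550 = 4.5365

Z-interval: (x̄₁ - x̄₂) ± E = 5 ± 4.5365 = (0.4635, 9.5365)

Rounded to 2 decimal places:

(0.46, 9.54)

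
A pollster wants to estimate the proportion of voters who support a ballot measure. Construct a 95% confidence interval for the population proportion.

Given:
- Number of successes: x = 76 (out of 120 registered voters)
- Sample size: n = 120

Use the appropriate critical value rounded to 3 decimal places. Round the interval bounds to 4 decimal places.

Sample proportion: p̂ = 76/120 = 0.633333

Check conditions for normal approximation:
  np̂ = 76 ≥ 10 ✓
  n(1-p̂) = 44 ≥ 10 ✓

The sample is large enough, so use a z-interval (normal approximation) for the proportion.

For 95% confidence, z* = 1.96 (from standard normal table)

Standard error: SE = √(p̂(1-p̂)/n) = √(0.633333×0.366667/120) = 0.04399074

Margin of error: E = z* × SE = 1.96 × 0.04399074 = 0.086222

Z-interval: p̂ ± E = 0.633333 ± 0.086222 = (0.547111, 0.719555)

Rounded to 4 decimal places:

(0.5471, 0.7196)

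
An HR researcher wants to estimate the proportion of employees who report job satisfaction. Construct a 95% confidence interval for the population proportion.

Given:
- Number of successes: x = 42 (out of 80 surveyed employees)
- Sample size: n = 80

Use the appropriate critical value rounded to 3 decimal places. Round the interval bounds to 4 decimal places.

Sample proportion: p̂ = 42/80 = 0.525000

Check conditions for normal approximation:
  np̂ = 42 ≥ 10 ✓
  n(1-p̂) = 38 ≥ 10 ✓

The sample is large enough, so use a z-interval (normal approximation) for the proportion.

For 95% confidence, z* = 1.96 (from standard normal table)

Standard error: SE = √(p̂(1-p̂)/n) = √(0.525000×0.475000/80) = 0.05583178

Margin of error: E = z* × SE = 1.96 × 0.05583178 = 0.109430

Z-interval: p̂ ± E = 0.525000 ± 0.109430 = (0.415570, 0.634430)

Rounded to 4 decimal places:

(0.4156, 0.6344)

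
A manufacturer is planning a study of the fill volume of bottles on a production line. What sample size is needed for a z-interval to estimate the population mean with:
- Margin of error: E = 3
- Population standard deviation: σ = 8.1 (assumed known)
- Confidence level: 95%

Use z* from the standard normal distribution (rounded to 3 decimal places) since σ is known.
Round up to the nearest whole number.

Using z* since population σ is known (z-interval formula).

For 95% confidence, z* = 1.96 (from standard normal table)

Sample size formula for z-interval: n = (z*σ/E)²

n = (1.96 × 8.1 / 3)²
  = (5.292000)²
  = 28.0053

Round up to the nearest whole number: n = 29

29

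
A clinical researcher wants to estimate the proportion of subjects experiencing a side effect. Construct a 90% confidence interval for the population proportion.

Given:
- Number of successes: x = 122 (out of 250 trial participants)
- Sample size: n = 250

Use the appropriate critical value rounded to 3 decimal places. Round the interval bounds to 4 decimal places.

Sample proportion: p̂ = 122/250 = 0.488000

Check conditions for normal approximation:
  np̂ = 122 ≥ 10 ✓
  n(1-p̂) = 128 ≥ 10 ✓

The sample is large enough, so use a z-interval (normal approximation) for the proportion.

For 90% confidence, z* = 1.645 (from standard normal table)

Standard error: SE = √(p̂(1-p̂)/n) = √(0.488000×0.512000/250) = 0.03161367

Margin of error: E = z* × SE = 1.645 × 0.03161367 = 0.052004

Z-interval: p̂ ± E = 0.488000 ± 0.052004 = (0.435996, 0.540004)

Rounded to 4 decimal places:

(0.4360, 0.5400)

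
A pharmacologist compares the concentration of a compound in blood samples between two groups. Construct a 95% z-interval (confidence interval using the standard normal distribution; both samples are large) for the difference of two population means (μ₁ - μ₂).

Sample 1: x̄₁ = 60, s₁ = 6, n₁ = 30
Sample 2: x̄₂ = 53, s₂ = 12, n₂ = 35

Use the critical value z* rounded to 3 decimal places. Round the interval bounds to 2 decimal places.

Both samples are large (n₁ = 30 ≥ 30, n₂ = 35 ≥ 30), so a z-interval for the difference of means applies.

Point estimate: x̄₁ - x̄₂ = 60 - 53 = 7

Standard error: SE = √(s₁²/n₁ + s₂²/n₂)
= √(6²/30 + 12²/35)
= √(1.200000 + 4.114286)
= 2.305273

For 95% confidence, z* = 1.96 (from standard normal table)
Margin of error: E = z* × SE = 1.96 × 2.305273 = 4.5183

Z-interval: (x̄₁ - x̄₂) ± E = 7 ± 4.5183 = (2.4817, 11.5183)

Rounded to 2 decimal places:

(2.48, 11.52)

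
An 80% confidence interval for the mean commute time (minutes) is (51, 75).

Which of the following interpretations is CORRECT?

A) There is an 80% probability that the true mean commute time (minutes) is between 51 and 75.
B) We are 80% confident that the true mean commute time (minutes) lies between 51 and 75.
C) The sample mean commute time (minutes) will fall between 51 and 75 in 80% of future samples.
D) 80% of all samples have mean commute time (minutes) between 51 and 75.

A confidence interval represents our confidence in the procedure, not a probability statement about the parameter.

Key concept: If we repeated this sampling process many times and computed an 80% CI each time, about 80% of those intervals would contain the true population parameter.

For this specific interval (51, 75):
- Midpoint (point estimate): 63
- Margin of error: 12

The correct interpretation is the one stating confidence that the true parameter lies in the interval — option B.

B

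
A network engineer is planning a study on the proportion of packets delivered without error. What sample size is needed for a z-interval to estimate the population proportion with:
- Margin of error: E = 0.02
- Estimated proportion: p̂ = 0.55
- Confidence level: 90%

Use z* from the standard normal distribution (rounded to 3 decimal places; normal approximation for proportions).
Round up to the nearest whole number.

Using z* for proportion z-interval (normal approximation).

For 90% confidence, z* = 1.645 (from standard normal table)

Sample size formula for proportion z-interval: n = z*²p̂(1-p̂)/E²

n = 1.645² × 0.55 × 0.45 / 0.02²
  = 2.706025 × 0.2475 / 0.0004
  = 1674.3530

Round up to the nearest whole number: n = 1675

1675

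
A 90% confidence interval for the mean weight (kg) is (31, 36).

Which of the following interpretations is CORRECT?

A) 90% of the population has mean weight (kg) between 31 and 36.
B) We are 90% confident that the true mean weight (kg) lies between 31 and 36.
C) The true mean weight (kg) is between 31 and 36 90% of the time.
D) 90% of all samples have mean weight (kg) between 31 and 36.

A confidence interval represents our confidence in the procedure, not a probability statement about the parameter.

Key concept: If we repeated this sampling process many times and computed a 90% CI each time, about 90% of those intervals would contain the true population parameter.

For this specific interval (31, 36):
- Midpoint (point estimate): 33.5
- Margin of error: 2.5

The correct interpretation is the one stating confidence that the true parameter lies in the interval — option B.

B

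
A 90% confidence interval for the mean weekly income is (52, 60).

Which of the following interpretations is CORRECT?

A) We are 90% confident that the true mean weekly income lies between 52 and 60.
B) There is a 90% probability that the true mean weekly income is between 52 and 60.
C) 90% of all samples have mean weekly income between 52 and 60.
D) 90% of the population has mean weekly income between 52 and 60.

A confidence interval represents our confidence in the procedure, not a probability statement about the parameter.

Key concept: If we repeated this sampling process many times and computed a 90% CI each time, about 90% of those intervals would contain the true population parameter.

For this specific interval (52, 60):
- Midpoint (point estimate): 56
- Margin of error: 4

The correct interpretation is the one stating confidence that the true parameter lies in the interval — option A.

A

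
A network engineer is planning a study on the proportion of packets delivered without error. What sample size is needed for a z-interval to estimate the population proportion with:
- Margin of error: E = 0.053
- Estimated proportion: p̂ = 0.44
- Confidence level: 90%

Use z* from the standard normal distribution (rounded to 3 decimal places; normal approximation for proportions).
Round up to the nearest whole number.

Using z* for proportion z-interval (normal approximation).

For 90% confidence, z* = 1.645 (from standard normal table)

Sample size formula for proportion z-interval: n = z*²p̂(1-p̂)/E²

n = 1.645² × 0.44 × 0.56 / 0.053²
  = 2.706025 × 0.2464 / 0.002809
  = 237.3672

Round up to the nearest whole number: n = 238

238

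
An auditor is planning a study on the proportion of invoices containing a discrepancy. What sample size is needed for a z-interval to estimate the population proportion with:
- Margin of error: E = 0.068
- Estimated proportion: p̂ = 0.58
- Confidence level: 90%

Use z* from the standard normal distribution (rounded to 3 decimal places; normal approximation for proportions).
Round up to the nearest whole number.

Using z* for proportion z-interval (normal approximation).

For 90% confidence, z* = 1.645 (from standard normal table)

Sample size formula for proportion z-interval: n = z*²p̂(1-p̂)/E²

n = 1.645² × 0.58 × 0.42 / 0.068²
  = 2.706025 × 0.2436 / 0.004624
  = 142.5579

Round up to the nearest whole number: n = 143

143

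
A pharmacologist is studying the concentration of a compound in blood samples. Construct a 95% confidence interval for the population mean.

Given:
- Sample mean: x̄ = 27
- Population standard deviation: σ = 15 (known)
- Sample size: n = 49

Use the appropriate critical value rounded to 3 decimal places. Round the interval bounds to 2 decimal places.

The population standard deviation σ is known, so use a z-interval (standard normal critical value).

For 95% confidence, z* = 1.96 (from standard normal table)

Standard error: SE = σ/√n = 15/√49 = 2.142857

Margin of error: E = z* × SE = 1.96 × 2.142857 = 4.2000

Z-interval: x̄ ± E = 27 ± 4.2000 = (22.8000, 31.2000)

Rounded to 2 decimal places:

(22.80, 31.20)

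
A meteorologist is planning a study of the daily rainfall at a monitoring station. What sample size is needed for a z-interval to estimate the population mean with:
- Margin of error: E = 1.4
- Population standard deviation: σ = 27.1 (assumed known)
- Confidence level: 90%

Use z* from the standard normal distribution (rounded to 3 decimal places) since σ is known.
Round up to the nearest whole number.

Using z* since population σ is known (z-interval formula).

For 90% confidence, z* = 1.645 (from standard normal table)

Sample size formula for z-interval: n = (z*σ/E)²

n = (1.645 × 27.1 / 1.4)²
  = (31.842500)²
  = 1013.9448

Round up to the nearest whole number: n = 1014

1014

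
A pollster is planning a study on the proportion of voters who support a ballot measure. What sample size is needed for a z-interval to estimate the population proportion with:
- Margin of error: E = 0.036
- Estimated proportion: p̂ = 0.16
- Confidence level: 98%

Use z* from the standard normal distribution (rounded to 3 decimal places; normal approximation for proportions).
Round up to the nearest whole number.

Using z* for proportion z-interval (normal approximation).

For 98% confidence, z* = 2.326 (from standard normal table)

Sample size formula for proportion z-interval: n = z*²p̂(1-p̂)/E²

n = 2.326² × 0.16 × 0.84 / 0.036²
  = 5.410276 × 0.1344 / 0.001296
  = 561.0657

Round up to the nearest whole number: n = 562

562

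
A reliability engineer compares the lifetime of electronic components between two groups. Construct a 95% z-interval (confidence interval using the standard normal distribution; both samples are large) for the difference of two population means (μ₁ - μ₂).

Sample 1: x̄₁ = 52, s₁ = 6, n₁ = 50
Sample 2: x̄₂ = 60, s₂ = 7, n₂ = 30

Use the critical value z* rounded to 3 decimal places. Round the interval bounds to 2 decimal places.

Both samples are large (n₁ = 50 ≥ 30, n₂ = 30 ≥ 30), so a z-interval for the difference of means applies.

Point estimate: x̄₁ - x̄₂ = 52 - 60 = -8

Standard error: SE = √(s₁²/n₁ + s₂²/n₂)
= √(6²/50 + 7²/30)
= √(0.720000 + 1.633333)
= 1.534058

For 95% confidence, z* = 1.96 (from standard normal table)
Margin of error: E = z* × SE = 1.96 × 1.534058 = 3.0068

Z-interval: (x̄₁ - x̄₂) ± E = -8 ± 3.0068 = (-11.0068, -4.9932)

Rounded to 2 decimal places:

(-11.01, -4.99)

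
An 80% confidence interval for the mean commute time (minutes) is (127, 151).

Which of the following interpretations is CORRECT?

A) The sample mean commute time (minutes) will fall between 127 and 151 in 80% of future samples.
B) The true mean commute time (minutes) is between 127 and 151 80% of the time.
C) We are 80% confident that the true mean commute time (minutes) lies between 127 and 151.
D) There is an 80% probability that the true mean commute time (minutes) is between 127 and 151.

A confidence interval represents our confidence in the procedure, not a probability statement about the parameter.

Key concept: If we repeated this sampling process many times and computed an 80% CI each time, about 80% of those intervals would contain the true population parameter.

For this specific interval (127, 151):
- Midpoint (point estimate): 139
- Margin of error: 12

The correct interpretation is the one stating confidence that the true parameter lies in the interval — option C.

C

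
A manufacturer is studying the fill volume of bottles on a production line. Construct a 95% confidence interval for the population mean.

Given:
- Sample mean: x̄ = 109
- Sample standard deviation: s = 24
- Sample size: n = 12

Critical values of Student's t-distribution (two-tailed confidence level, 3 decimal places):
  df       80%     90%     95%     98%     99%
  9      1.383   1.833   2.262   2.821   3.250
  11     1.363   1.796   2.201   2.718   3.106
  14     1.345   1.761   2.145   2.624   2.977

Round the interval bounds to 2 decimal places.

The population standard deviation σ is unknown (only the sample standard deviation s is given), so use a t-interval with df = n - 1 = 12 - 1 = 11.

For 95% confidence with df = 11, t* = 2.201 (from t-table)

Standard error: SE = s/√n = 24/√12 = 6.928203

Margin of error: E = t* × SE = 2.201 × 6.928203 = 15.2490

T-interval: x̄ ± E = 109 ± 15.2490 = (93.7510, 124.2490)

Rounded to 2 decimal places:

(93.75, 124.25)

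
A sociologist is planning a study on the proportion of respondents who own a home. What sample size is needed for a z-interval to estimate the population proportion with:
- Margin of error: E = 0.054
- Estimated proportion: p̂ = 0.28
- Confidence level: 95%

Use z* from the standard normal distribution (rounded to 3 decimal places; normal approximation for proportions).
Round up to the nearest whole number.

Using z* for proportion z-interval (normal approximation).

For 95% confidence, z* = 1.96 (from standard normal table)

Sample size formula for proportion z-interval: n = z*²p̂(1-p̂)/E²

n = 1.96² × 0.28 × 0.72 / 0.054²
  = 3.8416 × 0.2016 / 0.002916
  = 265.5921

Round up to the nearest whole number: n = 266

266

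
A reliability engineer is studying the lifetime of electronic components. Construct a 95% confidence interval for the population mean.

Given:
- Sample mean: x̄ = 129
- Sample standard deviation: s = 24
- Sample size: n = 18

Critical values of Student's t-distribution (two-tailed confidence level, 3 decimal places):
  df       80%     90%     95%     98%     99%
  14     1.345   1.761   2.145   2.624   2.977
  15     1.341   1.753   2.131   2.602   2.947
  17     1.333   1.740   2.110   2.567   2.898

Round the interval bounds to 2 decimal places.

The population standard deviation σ is unknown (only the sample standard deviation s is given), so use a t-interval with df = n - 1 = 18 - 1 = 17.

For 95% confidence with df = 17, t* = 2.110 (from t-table)

Standard error: SE = s/√n = 24/√18 = 5.656854

Margin of error: E = t* × SE = 2.110 × 5.656854 = 11.9360

T-interval: x̄ ± E = 129 ± 11.9360 = (117.0640, 140.9360)

Rounded to 2 decimal places:

(117.06, 140.94)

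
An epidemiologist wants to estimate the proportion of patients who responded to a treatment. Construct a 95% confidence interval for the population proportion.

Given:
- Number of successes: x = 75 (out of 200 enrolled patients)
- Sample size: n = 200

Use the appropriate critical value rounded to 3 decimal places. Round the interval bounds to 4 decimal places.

Sample proportion: p̂ = 75/200 = 0.375000

Check conditions for normal approximation:
  np̂ = 75 ≥ 10 ✓
  n(1-p̂) = 125 ≥ 10 ✓

The sample is large enough, so use a z-interval (normal approximation) for the proportion.

For 95% confidence, z* = 1.96 (from standard normal table)

Standard error: SE = √(p̂(1-p̂)/n) = √(0.375000×0.625000/200) = 0.03423266

Margin of error: E = z* × SE = 1.96 × 0.03423266 = 0.067096

Z-interval: p̂ ± E = 0.375000 ± 0.067096 = (0.307904, 0.442096)

Rounded to 4 decimal places:

(0.3079, 0.4421)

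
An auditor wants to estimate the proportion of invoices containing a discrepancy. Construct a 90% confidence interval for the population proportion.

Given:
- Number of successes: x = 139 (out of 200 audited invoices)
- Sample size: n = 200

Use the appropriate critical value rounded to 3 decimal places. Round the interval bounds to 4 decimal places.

Sample proportion: p̂ = 139/200 = 0.695000

Check conditions for normal approximation:
  np̂ = 139 ≥ 10 ✓
  n(1-p̂) = 61 ≥ 10 ✓

The sample is large enough, so use a z-interval (normal approximation) for the proportion.

For 90% confidence, z* = 1.645 (from standard normal table)

Standard error: SE = √(p̂(1-p̂)/n) = √(0.695000×0.305000/200) = 0.03255572

Margin of error: E = z* × SE = 1.645 × 0.03255572 = 0.053554

Z-interval: p̂ ± E = 0.695000 ± 0.053554 = (0.641446, 0.748554)

Rounded to 4 decimal places:

(0.6414, 0.7486)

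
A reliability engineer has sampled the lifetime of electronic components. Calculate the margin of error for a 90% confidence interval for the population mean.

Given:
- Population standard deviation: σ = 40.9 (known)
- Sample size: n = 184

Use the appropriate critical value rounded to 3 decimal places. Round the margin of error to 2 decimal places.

The population standard deviation σ is known, so use the z-interval margin of error formula.

For 90% confidence, z* = 1.645 (from standard normal table)

Margin of error formula for z-interval: E = z* × σ/√n

E = 1.645 × 40.9/√184
  = 1.645 × 3.015188
  = 4.9600

Rounded to 2 decimal places:

4.96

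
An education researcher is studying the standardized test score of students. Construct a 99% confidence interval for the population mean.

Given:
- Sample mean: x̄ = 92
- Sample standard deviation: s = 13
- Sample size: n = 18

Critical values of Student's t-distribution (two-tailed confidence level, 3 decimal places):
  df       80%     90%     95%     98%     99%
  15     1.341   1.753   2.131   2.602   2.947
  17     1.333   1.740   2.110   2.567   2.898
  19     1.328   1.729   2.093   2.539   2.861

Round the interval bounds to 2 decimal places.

The population standard deviation σ is unknown (only the sample standard deviation s is given), so use a t-interval with df = n - 1 = 18 - 1 = 17.

For 99% confidence with df = 17, t* = 2.898 (from t-table)

Standard error: SE = s/√n = 13/√18 = 3.064129

Margin of error: E = t* × SE = 2.898 × 3.064129 = 8.8798

T-interval: x̄ ± E = 92 ± 8.8798 = (83.1202, 100.8798)

Rounded to 2 decimal places:

(83.12, 100.88)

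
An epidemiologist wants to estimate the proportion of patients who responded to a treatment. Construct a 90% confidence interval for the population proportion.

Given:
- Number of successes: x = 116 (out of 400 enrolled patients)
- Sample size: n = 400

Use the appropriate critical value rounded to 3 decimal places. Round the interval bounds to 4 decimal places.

Sample proportion: p̂ = 116/400 = 0.290000

Check conditions for normal approximation:
  np̂ = 116 ≥ 10 ✓
  n(1-p̂) = 284 ≥ 10 ✓

The sample is large enough, so use a z-interval (normal approximation) for the proportion.

For 90% confidence, z* = 1.645 (from standard normal table)

Standard error: SE = √(p̂(1-p̂)/n) = √(0.290000×0.710000/400) = 0.02268810

Margin of error: E = z* × SE = 1.645 × 0.02268810 = 0.037322

Z-interval: p̂ ± E = 0.290000 ± 0.037322 = (0.252678, 0.327322)

Rounded to 4 decimal places:

(0.2527, 0.3273)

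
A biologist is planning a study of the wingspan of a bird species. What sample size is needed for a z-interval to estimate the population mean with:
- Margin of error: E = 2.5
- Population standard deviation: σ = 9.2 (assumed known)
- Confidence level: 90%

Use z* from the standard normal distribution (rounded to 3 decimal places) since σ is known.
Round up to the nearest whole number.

Using z* since population σ is known (z-interval formula).

For 90% confidence, z* = 1.645 (from standard normal table)

Sample size formula for z-interval: n = (z*σ/E)²

n = (1.645 × 9.2 / 2.5)²
  = (6.053600)²
  = 36.6461

Round up to the nearest whole number: n = 37

37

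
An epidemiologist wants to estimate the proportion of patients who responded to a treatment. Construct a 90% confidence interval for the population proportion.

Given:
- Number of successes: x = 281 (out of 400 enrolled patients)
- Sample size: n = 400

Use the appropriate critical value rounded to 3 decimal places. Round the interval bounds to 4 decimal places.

Sample proportion: p̂ = 281/400 = 0.702500

Check conditions for normal approximation:
  np̂ = 281 ≥ 10 ✓
  n(1-p̂) = 119 ≥ 10 ✓

The sample is large enough, so use a z-interval (normal approximation) for the proportion.

For 90% confidence, z* = 1.645 (from standard normal table)

Standard error: SE = √(p̂(1-p̂)/n) = √(0.702500×0.297500/400) = 0.02285792

Margin of error: E = z* × SE = 1.645 × 0.02285792 = 0.037601

Z-interval: p̂ ± E = 0.702500 ± 0.037601 = (0.664899, 0.740101)

Rounded to 4 decimal places:

(0.6649, 0.7401)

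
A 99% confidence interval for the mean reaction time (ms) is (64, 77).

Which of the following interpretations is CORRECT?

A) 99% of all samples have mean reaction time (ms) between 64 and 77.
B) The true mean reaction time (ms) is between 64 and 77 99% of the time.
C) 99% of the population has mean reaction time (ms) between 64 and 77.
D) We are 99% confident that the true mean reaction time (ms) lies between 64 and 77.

A confidence interval represents our confidence in the procedure, not a probability statement about the parameter.

Key concept: If we repeated this sampling process many times and computed a 99% CI each time, about 99% of those intervals would contain the true population parameter.

For this specific interval (64, 77):
- Midpoint (point estimate): 70.5
- Margin of error: 6.5

The correct interpretation is the one stating confidence that the true parameter lies in the interval — option D.

D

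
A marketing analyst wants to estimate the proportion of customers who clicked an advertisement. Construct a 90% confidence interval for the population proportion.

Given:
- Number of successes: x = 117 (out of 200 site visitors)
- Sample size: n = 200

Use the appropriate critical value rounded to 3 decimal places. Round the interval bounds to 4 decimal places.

Sample proportion: p̂ = 117/200 = 0.585000

Check conditions for normal approximation:
  np̂ = 117 ≥ 10 ✓
  n(1-p̂) = 83 ≥ 10 ✓

The sample is large enough, so use a z-interval (normal approximation) for the proportion.

For 90% confidence, z* = 1.645 (from standard normal table)

Standard error: SE = √(p̂(1-p̂)/n) = √(0.585000×0.415000/200) = 0.03484071

Margin of error: E = z* × SE = 1.645 × 0.03484071 = 0.057313

Z-interval: p̂ ± E = 0.585000 ± 0.057313 = (0.527687, 0.642313)

Rounded to 4 decimal places:

(0.5277, 0.6423)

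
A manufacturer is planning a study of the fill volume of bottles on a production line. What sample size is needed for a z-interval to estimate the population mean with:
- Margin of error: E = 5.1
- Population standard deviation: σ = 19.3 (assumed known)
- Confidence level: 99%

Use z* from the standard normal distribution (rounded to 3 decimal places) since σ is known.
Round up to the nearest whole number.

Using z* since population σ is known (z-interval formula).

For 99% confidence, z* = 2.576 (from standard normal table)

Sample size formula for z-interval: n = (z*σ/E)²

n = (2.576 × 19.3 / 5.1)²
  = (9.748392)²
  = 95.0311

Round up to the nearest whole number: n = 96

96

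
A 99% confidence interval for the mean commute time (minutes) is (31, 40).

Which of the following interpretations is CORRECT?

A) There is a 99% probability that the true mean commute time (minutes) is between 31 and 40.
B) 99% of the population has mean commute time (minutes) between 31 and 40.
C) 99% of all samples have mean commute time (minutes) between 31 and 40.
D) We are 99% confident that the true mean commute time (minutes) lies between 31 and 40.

A confidence interval represents our confidence in the procedure, not a probability statement about the parameter.

Key concept: If we repeated this sampling process many times and computed a 99% CI each time, about 99% of those intervals would contain the true population parameter.

For this specific interval (31, 40):
- Midpoint (point estimate): 35.5
- Margin of error: 4.5

The correct interpretation is the one stating confidence that the true parameter lies in the interval — option D.

D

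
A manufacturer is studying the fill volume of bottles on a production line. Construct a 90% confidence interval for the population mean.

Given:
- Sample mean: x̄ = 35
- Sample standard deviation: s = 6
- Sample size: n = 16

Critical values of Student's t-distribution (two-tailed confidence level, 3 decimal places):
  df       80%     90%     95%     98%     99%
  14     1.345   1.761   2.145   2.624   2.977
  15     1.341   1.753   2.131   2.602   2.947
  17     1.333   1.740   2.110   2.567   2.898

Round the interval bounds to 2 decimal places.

The population standard deviation σ is unknown (only the sample standard deviation s is given), so use a t-interval with df = n - 1 = 16 - 1 = 15.

For 90% confidence with df = 15, t* = 1.753 (from t-table)

Standard error: SE = s/√n = 6/√16 = 1.500000

Margin of error: E = t* × SE = 1.753 × 1.500000 = 2.6295

T-interval: x̄ ± E = 35 ± 2.6295 = (32.3705, 37.6295)

Rounded to 2 decimal places:

(32.37, 37.63)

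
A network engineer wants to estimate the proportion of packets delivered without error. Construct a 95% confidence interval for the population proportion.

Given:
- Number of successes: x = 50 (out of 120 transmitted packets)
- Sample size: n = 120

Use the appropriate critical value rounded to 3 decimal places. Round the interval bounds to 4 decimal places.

Sample proportion: p̂ = 50/120 = 0.416667

Check conditions for normal approximation:
  np̂ = 50 ≥ 10 ✓
  n(1-p̂) = 70 ≥ 10 ✓

The sample is large enough, so use a z-interval (normal approximation) for the proportion.

For 95% confidence, z* = 1.96 (from standard normal table)

Standard error: SE = √(p̂(1-p̂)/n) = √(0.416667×0.583333/120) = 0.04500514

Margin of error: E = z* × SE = 1.96 × 0.04500514 = 0.088210

Z-interval: p̂ ± E = 0.416667 ± 0.088210 = (0.328457, 0.504877)

Rounded to 4 decimal places:

(0.3285, 0.5049)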